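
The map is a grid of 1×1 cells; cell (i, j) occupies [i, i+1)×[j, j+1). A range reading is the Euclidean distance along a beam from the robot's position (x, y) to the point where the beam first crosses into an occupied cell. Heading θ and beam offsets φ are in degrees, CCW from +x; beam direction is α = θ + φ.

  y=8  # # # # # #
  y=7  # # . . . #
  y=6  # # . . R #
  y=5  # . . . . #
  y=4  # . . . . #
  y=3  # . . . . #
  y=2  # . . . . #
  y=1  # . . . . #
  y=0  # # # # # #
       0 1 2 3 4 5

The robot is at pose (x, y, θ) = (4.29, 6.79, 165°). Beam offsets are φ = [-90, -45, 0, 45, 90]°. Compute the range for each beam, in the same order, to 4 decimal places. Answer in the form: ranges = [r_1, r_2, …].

ranges = [1.2527, 1.3972, 2.3708, 3.7990, 5.9942]

beam 1: φ=-90°, α=75°
  dir = (cos 75°, sin 75°) = (0.2588, 0.9659); from cell (4,6)
  next x-line at t=2.7432, next y-line at t=0.2174; Δt_x=3.8637, Δt_y=1.0353
    y: enter (4,7) at t=0.2174
    y: enter (4,8) at t=1.2527 ← occupied
  → r_1 = 1.2527
beam 2: φ=-45°, α=120°
  dir = (cos 120°, sin 120°) = (-0.5000, 0.8660); from cell (4,6)
  next x-line at t=0.5800, next y-line at t=0.2425; Δt_x=2.0000, Δt_y=1.1547
    y: enter (4,7) at t=0.2425
    x: enter (3,7) at t=0.5800
    y: enter (3,8) at t=1.3972 ← occupied
  → r_2 = 1.3972
beam 3: φ=0°, α=165°
  dir = (cos 165°, sin 165°) = (-0.9659, 0.2588); from cell (4,6)
  next x-line at t=0.3002, next y-line at t=0.8114; Δt_x=1.0353, Δt_y=3.8637
    x: enter (3,6) at t=0.3002
    y: enter (3,7) at t=0.8114
    x: enter (2,7) at t=1.3355
    x: enter (1,7) at t=2.3708 ← occupied
  → r_3 = 2.3708
beam 4: φ=45°, α=210°
  dir = (cos 210°, sin 210°) = (-0.8660, -0.5000); from cell (4,6)
  next x-line at t=0.3349, next y-line at t=1.5800; Δt_x=1.1547, Δt_y=2.0000
    x: enter (3,6) at t=0.3349
    x: enter (2,6) at t=1.4896
    y: enter (2,5) at t=1.5800
    x: enter (1,5) at t=2.6443
    y: enter (1,4) at t=3.5800
    x: enter (0,4) at t=3.7990 ← occupied
  → r_4 = 3.7990
beam 5: φ=90°, α=255°
  dir = (cos 255°, sin 255°) = (-0.2588, -0.9659); from cell (4,6)
  next x-line at t=1.1205, next y-line at t=0.8179; Δt_x=3.8637, Δt_y=1.0353
    y: enter (4,5) at t=0.8179
    x: enter (3,5) at t=1.1205
    y: enter (3,4) at t=1.8531
    y: enter (3,3) at t=2.8884
    y: enter (3,2) at t=3.9237
    y: enter (3,1) at t=4.9590
    x: enter (2,1) at t=4.9842
    y: enter (2,0) at t=5.9942 ← occupied
  → r_5 = 5.9942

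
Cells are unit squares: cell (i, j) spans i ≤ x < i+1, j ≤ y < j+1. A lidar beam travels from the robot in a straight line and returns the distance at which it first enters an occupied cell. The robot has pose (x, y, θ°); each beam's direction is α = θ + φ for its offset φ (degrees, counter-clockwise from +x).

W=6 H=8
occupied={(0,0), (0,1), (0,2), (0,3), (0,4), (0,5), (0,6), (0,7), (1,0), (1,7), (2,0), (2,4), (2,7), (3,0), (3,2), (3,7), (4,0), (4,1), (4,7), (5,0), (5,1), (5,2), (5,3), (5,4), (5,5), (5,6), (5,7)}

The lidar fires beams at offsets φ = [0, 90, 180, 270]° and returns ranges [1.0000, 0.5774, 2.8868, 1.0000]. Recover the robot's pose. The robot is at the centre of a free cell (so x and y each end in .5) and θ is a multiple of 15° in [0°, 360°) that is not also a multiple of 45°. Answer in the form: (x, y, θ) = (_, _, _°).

Enumerate (i+0.5, j+0.5, θ) over the 21 free cells and 16 admissible headings. For each, cast all 4 beams and compare to the given ranges.
  (2.5, 3.5, 300°): beam 2 = 2.8868 ≠ 0.5774 ✗
  (3.5, 3.5, 300°): beam 1 = 0.5774 ≠ 1.0000 ✗
  (4.5, 5.5, 300°): beam 3 = 1.7321 ≠ 2.8868 ✗
  (3.5, 1.5, 120°): beam 1 = 0.5774 ≠ 1.0000 ✗
  …
  (1.5, 3.5, 120°): r_1=1.0000, r_2=0.5774, r_3=2.8868, r_4=1.0000 — all match ✓
No second candidate reproduces the full scan.

(x, y, θ) = (1.5, 3.5, 120°)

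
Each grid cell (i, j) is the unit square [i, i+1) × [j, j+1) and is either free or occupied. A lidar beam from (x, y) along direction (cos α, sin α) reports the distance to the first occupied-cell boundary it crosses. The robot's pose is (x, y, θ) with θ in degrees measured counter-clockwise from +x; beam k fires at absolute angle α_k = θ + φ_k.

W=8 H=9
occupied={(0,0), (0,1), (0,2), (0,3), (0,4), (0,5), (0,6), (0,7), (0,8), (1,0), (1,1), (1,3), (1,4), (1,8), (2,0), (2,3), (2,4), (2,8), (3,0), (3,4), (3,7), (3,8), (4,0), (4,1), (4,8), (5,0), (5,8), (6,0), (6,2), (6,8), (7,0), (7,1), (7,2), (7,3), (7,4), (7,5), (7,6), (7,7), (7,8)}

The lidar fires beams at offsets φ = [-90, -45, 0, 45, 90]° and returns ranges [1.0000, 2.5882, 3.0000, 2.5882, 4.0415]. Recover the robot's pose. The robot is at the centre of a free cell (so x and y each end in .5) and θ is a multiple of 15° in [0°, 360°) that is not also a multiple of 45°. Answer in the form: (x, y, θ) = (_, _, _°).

(x, y, θ) = (6.5, 5.5, 150°)

Candidates: 33 free-cell centres × 16 headings = 528 poses. Raycast each; keep the one whose scan matches to 4 dp.
  (4.5, 5.5, 330°): beam 2 = 4.6587 ≠ 2.5882 ✗
  (1.5, 6.5, 210°): beam 2 = 0.5176 ≠ 2.5882 ✗
  (3.5, 2.5, 210°): beam 2 = 1.9319 ≠ 2.5882 ✗
  …
  (6.5, 5.5, 150°): r_1=1.0000, r_2=2.5882, r_3=3.0000, r_4=2.5882, r_5=4.0415 — all match ✓
No second candidate reproduces the full scan.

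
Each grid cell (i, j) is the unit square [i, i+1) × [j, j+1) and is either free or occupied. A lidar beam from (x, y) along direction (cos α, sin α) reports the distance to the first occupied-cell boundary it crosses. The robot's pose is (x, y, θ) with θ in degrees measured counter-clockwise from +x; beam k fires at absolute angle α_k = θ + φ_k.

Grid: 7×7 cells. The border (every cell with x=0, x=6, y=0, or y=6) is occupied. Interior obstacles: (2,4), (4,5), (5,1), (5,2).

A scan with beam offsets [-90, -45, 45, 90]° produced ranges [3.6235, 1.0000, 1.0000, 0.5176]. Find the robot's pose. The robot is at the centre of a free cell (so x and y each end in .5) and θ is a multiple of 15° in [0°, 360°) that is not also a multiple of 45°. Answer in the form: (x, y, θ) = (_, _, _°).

(x, y, θ) = (1.5, 3.5, 75°)

Candidates: 21 free-cell centres × 16 headings = 336 poses. Raycast each; keep the one whose scan matches to 4 dp.
  (5.5, 3.5, 60°): beam 1 = 0.5774 ≠ 3.6235 ✗
  (5.5, 4.5, 300°): beam 1 = 5.1962 ≠ 3.6235 ✗
  (4.5, 3.5, 300°): beam 1 = 4.0415 ≠ 3.6235 ✗
  (3.5, 1.5, 285°): beam 1 = 1.9319 ≠ 3.6235 ✗
  (3.5, 3.5, 330°): beam 1 = 2.8868 ≠ 3.6235 ✗
  …
  (1.5, 3.5, 75°): r_1=3.6235, r_2=1.0000, r_3=1.0000, r_4=0.5176 — all match ✓
Unique over the lattice → pose = (1.5, 3.5, 75°).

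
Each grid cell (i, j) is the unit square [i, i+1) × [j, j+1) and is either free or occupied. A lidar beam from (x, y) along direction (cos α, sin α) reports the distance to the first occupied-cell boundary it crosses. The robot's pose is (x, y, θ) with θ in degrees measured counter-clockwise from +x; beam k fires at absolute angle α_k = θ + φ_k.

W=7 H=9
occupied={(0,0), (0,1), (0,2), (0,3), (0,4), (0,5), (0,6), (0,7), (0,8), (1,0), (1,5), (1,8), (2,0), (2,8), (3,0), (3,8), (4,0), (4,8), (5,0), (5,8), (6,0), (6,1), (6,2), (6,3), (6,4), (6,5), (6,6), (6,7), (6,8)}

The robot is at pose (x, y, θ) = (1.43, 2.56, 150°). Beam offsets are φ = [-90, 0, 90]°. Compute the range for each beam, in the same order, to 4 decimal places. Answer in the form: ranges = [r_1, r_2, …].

beam 1: φ=-90°, α=60°
  cosα=0.5000 sinα=0.8660 | (1,2) | tMaxX 1.1400 tMaxY 0.5081 | tΔX 2.0000 tΔY 1.1547
    t=0.5081 [y] (1,3)
    t=1.1400 [x] (2,3)
    t=1.6628 [y] (2,4)
    t=2.8175 [y] (2,5)
    t=3.1400 [x] (3,5)
    t=3.9722 [y] (3,6)
    t=5.1269 [y] (3,7)
    t=5.1400 [x] (4,7)
    t=6.2816 [y] (4,8) — stop
  → r_1 = 6.2816
beam 2: φ=0°, α=150°
  cosα=-0.8660 sinα=0.5000 | (1,2) | tMaxX 0.4965 tMaxY 0.8800 | tΔX 1.1547 tΔY 2.0000
    t=0.4965 [x] (0,2) — stop
  → r_2 = 0.4965
beam 3: φ=90°, α=240°
  cosα=-0.5000 sinα=-0.8660 | (1,2) | tMaxX 0.8600 tMaxY 0.6466 | tΔX 2.0000 tΔY 1.1547
    t=0.6466 [y] (1,1)
    t=0.8600 [x] (0,1) — stop
  → r_3 = 0.8600

ranges = [6.2816, 0.4965, 0.8600]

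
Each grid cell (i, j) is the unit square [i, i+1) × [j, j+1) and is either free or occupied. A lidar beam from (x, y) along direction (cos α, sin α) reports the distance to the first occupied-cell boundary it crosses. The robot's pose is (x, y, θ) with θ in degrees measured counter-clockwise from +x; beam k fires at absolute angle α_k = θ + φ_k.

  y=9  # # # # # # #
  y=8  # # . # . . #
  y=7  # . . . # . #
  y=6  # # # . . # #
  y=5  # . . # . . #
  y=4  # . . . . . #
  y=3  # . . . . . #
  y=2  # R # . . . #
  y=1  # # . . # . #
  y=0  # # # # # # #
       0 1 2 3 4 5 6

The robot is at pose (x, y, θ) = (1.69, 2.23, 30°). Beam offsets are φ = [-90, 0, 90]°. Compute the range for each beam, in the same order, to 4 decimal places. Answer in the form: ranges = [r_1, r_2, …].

ranges = [0.2656, 0.3580, 1.3800]

beam 1: φ=-90°, α=300°
  cosα=0.5000 sinα=-0.8660 | (1,2) | tMaxX 0.6200 tMaxY 0.2656 | tΔX 2.0000 tΔY 1.1547
    t=0.2656 [y] (1,1) — stop
  → r_1 = 0.2656
beam 2: φ=0°, α=30°
  cosα=0.8660 sinα=0.5000 | (1,2) | tMaxX 0.3580 tMaxY 1.5400 | tΔX 1.1547 tΔY 2.0000
    t=0.3580 [x] (2,2) — stop
  → r_2 = 0.3580
beam 3: φ=90°, α=120°
  cosα=-0.5000 sinα=0.8660 | (1,2) | tMaxX 1.3800 tMaxY 0.8891 | tΔX 2.0000 tΔY 1.1547
    t=0.8891 [y] (1,3)
    t=1.3800 [x] (0,3) — stop
  → r_3 = 1.3800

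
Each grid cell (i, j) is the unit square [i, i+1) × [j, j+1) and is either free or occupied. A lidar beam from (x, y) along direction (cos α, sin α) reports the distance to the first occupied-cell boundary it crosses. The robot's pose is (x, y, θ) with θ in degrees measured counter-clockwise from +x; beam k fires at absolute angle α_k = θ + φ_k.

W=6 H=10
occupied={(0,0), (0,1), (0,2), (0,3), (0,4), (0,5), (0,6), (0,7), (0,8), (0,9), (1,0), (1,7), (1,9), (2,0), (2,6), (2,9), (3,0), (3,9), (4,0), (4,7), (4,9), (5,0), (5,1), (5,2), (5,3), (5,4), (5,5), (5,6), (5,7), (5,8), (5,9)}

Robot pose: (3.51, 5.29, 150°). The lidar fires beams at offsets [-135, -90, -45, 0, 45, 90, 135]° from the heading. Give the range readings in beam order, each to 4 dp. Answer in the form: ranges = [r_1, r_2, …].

beam 1: φ=-135°, α=15°
  dir = (cos 15°, sin 15°) = (0.9659, 0.2588); from cell (3,5)
  next x-line at t=0.5073, next y-line at t=2.7432; Δt_x=1.0353, Δt_y=3.8637
    x: enter (4,5) at t=0.5073
    x: enter (5,5) at t=1.5426 ← occupied
  → r_1 = 1.5426
beam 2: φ=-90°, α=60°
  dir = (cos 60°, sin 60°) = (0.5000, 0.8660); from cell (3,5)
  next x-line at t=0.9800, next y-line at t=0.8198; Δt_x=2.0000, Δt_y=1.1547
    y: enter (3,6) at t=0.8198
    x: enter (4,6) at t=0.9800
    y: enter (4,7) at t=1.9745 ← occupied
  → r_2 = 1.9745
beam 3: φ=-45°, α=105°
  dir = (cos 105°, sin 105°) = (-0.2588, 0.9659); from cell (3,5)
  next x-line at t=1.9705, next y-line at t=0.7350; Δt_x=3.8637, Δt_y=1.0353
    y: enter (3,6) at t=0.7350
    y: enter (3,7) at t=1.7703
    x: enter (2,7) at t=1.9705
    y: enter (2,8) at t=2.8056
    y: enter (2,9) at t=3.8409 ← occupied
  → r_3 = 3.8409
beam 4: φ=0°, α=150°
  dir = (cos 150°, sin 150°) = (-0.8660, 0.5000); from cell (3,5)
  next x-line at t=0.5889, next y-line at t=1.4200; Δt_x=1.1547, Δt_y=2.0000
    x: enter (2,5) at t=0.5889
    y: enter (2,6) at t=1.4200 ← occupied
  → r_4 = 1.4200
beam 5: φ=45°, α=195°
  dir = (cos 195°, sin 195°) = (-0.9659, -0.2588); from cell (3,5)
  next x-line at t=0.5280, next y-line at t=1.1205; Δt_x=1.0353, Δt_y=3.8637
    x: enter (2,5) at t=0.5280
    y: enter (2,4) at t=1.1205
    x: enter (1,4) at t=1.5633
    x: enter (0,4) at t=2.5985 ← occupied
  → r_5 = 2.5985
beam 6: φ=90°, α=240°
  dir = (cos 240°, sin 240°) = (-0.5000, -0.8660); from cell (3,5)
  next x-line at t=1.0200, next y-line at t=0.3349; Δt_x=2.0000, Δt_y=1.1547
    y: enter (3,4) at t=0.3349
    x: enter (2,4) at t=1.0200
    y: enter (2,3) at t=1.4896
    y: enter (2,2) at t=2.6443
    x: enter (1,2) at t=3.0200
    y: enter (1,1) at t=3.7990
    y: enter (1,0) at t=4.9537 ← occupied
  → r_6 = 4.9537
beam 7: φ=135°, α=285°
  dir = (cos 285°, sin 285°) = (0.2588, -0.9659); from cell (3,5)
  next x-line at t=1.8932, next y-line at t=0.3002; Δt_x=3.8637, Δt_y=1.0353
    y: enter (3,4) at t=0.3002
    y: enter (3,3) at t=1.3355
    x: enter (4,3) at t=1.8932
    y: enter (4,2) at t=2.3708
    y: enter (4,1) at t=3.4061
    y: enter (4,0) at t=4.4413 ← occupied
  → r_7 = 4.4413

ranges = [1.5426, 1.9745, 3.8409, 1.4200, 2.5985, 4.9537, 4.4413]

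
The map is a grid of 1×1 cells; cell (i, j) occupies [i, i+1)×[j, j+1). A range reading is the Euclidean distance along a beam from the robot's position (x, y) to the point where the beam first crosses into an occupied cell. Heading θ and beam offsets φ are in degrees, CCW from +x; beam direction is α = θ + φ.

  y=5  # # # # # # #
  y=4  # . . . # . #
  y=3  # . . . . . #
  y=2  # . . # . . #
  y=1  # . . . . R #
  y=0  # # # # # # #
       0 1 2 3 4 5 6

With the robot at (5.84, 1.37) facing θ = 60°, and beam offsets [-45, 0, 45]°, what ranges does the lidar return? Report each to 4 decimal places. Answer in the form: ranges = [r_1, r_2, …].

beam 1: φ=-45°, α=15°
  d=(0.9659,0.2588)  start (5,1)  tX=0.1656 tY=2.4341  stride 1/|dx|=1.0353 1/|dy|=3.8637
    cross x-line → (6,1), t=0.1656 (wall)
  → r_1 = 0.1656
beam 2: φ=0°, α=60°
  d=(0.5000,0.8660)  start (5,1)  tX=0.3200 tY=0.7275  stride 1/|dx|=2.0000 1/|dy|=1.1547
    cross x-line → (6,1), t=0.3200 (wall)
  → r_2 = 0.3200
beam 3: φ=45°, α=105°
  d=(-0.2588,0.9659)  start (5,1)  tX=3.2455 tY=0.6522  stride 1/|dx|=3.8637 1/|dy|=1.0353
    cross y-line → (5,2), t=0.6522
    cross y-line → (5,3), t=1.6875
    cross y-line → (5,4), t=2.7228
    cross x-line → (4,4), t=3.2455 (wall)
  → r_3 = 3.2455

ranges = [0.1656, 0.3200, 3.2455]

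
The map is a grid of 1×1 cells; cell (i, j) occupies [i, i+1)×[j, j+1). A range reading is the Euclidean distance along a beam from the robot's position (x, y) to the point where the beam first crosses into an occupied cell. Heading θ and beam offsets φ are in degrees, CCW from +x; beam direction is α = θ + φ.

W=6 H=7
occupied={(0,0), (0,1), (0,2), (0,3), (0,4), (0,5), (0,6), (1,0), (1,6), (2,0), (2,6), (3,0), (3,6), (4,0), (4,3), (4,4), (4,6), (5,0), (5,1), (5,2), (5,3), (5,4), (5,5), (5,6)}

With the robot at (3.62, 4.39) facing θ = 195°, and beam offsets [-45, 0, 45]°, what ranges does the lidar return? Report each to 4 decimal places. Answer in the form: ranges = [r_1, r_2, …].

beam 1: φ=-45°, α=150°
  cosα=-0.8660 sinα=0.5000 | (3,4) | tMaxX 0.7159 tMaxY 1.2200 | tΔX 1.1547 tΔY 2.0000
    t=0.7159 [x] (2,4)
    t=1.2200 [y] (2,5)
    t=1.8706 [x] (1,5)
    t=3.0253 [x] (0,5) — stop
  → r_1 = 3.0253
beam 2: φ=0°, α=195°
  cosα=-0.9659 sinα=-0.2588 | (3,4) | tMaxX 0.6419 tMaxY 1.5068 | tΔX 1.0353 tΔY 3.8637
    t=0.6419 [x] (2,4)
    t=1.5068 [y] (2,3)
    t=1.6771 [x] (1,3)
    t=2.7124 [x] (0,3) — stop
  → r_2 = 2.7124
beam 3: φ=45°, α=240°
  cosα=-0.5000 sinα=-0.8660 | (3,4) | tMaxX 1.2400 tMaxY 0.4503 | tΔX 2.0000 tΔY 1.1547
    t=0.4503 [y] (3,3)
    t=1.2400 [x] (2,3)
    t=1.6050 [y] (2,2)
    t=2.7597 [y] (2,1)
    t=3.2400 [x] (1,1)
    t=3.9144 [y] (1,0) — stop
  → r_3 = 3.9144

ranges = [3.0253, 2.7124, 3.9144]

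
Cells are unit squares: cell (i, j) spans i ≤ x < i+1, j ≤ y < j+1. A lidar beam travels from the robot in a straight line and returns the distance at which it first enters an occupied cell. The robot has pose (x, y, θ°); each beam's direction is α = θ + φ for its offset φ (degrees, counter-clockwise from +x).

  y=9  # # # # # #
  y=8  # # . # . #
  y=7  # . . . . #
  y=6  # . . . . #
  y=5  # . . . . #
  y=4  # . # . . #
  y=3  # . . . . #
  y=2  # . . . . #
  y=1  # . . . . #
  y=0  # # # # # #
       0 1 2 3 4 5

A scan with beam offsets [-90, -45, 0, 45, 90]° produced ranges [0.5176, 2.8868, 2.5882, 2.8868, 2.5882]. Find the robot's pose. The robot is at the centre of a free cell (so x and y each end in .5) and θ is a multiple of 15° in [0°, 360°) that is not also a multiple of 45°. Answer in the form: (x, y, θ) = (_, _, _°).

(x, y, θ) = (2.5, 5.5, 15°)

The pose lattice has 29·16 = 464 candidates. Test each by forward raycasting.
  (4.5, 2.5, 60°): beam 1 = 0.5774 ≠ 0.5176 ✗
  (3.5, 2.5, 330°): beam 1 = 1.7321 ≠ 0.5176 ✗
  (1.5, 6.5, 210°): beam 1 = 1.0000 ≠ 0.5176 ✗
  …
  (2.5, 5.5, 15°): r_1=0.5176, r_2=2.8868, r_3=2.5882, r_4=2.8868, r_5=2.5882 — all match ✓
No second candidate reproduces the full scan.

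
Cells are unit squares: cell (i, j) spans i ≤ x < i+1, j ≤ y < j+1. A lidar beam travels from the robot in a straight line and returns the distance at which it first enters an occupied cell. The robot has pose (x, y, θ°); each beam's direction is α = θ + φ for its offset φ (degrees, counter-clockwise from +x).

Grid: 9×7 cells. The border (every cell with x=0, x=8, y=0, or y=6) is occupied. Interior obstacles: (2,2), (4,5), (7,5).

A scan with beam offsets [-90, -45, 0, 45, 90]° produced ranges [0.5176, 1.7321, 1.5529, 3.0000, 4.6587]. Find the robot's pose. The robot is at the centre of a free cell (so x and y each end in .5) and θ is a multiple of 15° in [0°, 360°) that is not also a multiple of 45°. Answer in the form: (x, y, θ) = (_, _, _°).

Enumerate (i+0.5, j+0.5, θ) over the 32 free cells and 16 admissible headings. For each, cast all 5 beams and compare to the given ranges.
  (4.5, 4.5, 105°): beam 1 = 2.5882 ≠ 0.5176 ✗
  (3.5, 5.5, 195°): beam 2 = 1.0000 ≠ 1.7321 ✗
  (2.5, 3.5, 210°): beam 1 = 2.8868 ≠ 0.5176 ✗
  …
  (3.5, 2.5, 285°): r_1=0.5176, r_2=1.7321, r_3=1.5529, r_4=3.0000, r_5=4.6587 — all match ✓
Unique over the lattice → pose = (3.5, 2.5, 285°).

(x, y, θ) = (3.5, 2.5, 285°)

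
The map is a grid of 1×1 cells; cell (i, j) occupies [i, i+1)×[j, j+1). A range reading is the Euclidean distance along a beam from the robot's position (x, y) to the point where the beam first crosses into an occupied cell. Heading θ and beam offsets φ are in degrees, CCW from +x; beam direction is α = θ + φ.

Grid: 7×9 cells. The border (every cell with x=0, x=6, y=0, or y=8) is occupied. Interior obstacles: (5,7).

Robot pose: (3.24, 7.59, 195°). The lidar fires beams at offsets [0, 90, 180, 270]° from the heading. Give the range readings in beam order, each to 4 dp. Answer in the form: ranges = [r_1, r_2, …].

ranges = [2.3190, 6.8225, 1.5841, 0.4245]

beam 1: φ=0°, α=195°
  cosα=-0.9659 sinα=-0.2588 | (3,7) | tMaxX 0.2485 tMaxY 2.2796 | tΔX 1.0353 tΔY 3.8637
    t=0.2485 [x] (2,7)
    t=1.2837 [x] (1,7)
    t=2.2796 [y] (1,6)
    t=2.3190 [x] (0,6) — stop
  → r_1 = 2.3190
beam 2: φ=90°, α=285°
  cosα=0.2588 sinα=-0.9659 | (3,7) | tMaxX 2.9364 tMaxY 0.6108 | tΔX 3.8637 tΔY 1.0353
    t=0.6108 [y] (3,6)
    t=1.6461 [y] (3,5)
    t=2.6814 [y] (3,4)
    t=2.9364 [x] (4,4)
    t=3.7166 [y] (4,3)
    t=4.7519 [y] (4,2)
    t=5.7872 [y] (4,1)
    t=6.8001 [x] (5,1)
    t=6.8225 [y] (5,0) — stop
  → r_2 = 6.8225
beam 3: φ=180°, α=15°
  cosα=0.9659 sinα=0.2588 | (3,7) | tMaxX 0.7868 tMaxY 1.5841 | tΔX 1.0353 tΔY 3.8637
    t=0.7868 [x] (4,7)
    t=1.5841 [y] (4,8) — stop
  → r_3 = 1.5841
beam 4: φ=270°, α=105°
  cosα=-0.2588 sinα=0.9659 | (3,7) | tMaxX 0.9273 tMaxY 0.4245 | tΔX 3.8637 tΔY 1.0353
    t=0.4245 [y] (3,8) — stop
  → r_4 = 0.4245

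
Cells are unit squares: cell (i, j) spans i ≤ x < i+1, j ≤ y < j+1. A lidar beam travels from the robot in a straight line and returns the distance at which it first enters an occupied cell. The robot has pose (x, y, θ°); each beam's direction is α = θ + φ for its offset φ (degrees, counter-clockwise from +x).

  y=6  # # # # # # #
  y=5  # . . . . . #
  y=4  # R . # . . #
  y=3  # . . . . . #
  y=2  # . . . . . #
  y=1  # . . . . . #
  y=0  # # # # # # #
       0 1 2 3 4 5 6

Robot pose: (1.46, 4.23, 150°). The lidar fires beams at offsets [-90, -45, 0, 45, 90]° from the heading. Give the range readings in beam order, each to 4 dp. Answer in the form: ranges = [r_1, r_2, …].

beam 1: φ=-90°, α=60°
  cosα=0.5000 sinα=0.8660 | (1,4) | tMaxX 1.0800 tMaxY 0.8891 | tΔX 2.0000 tΔY 1.1547
    t=0.8891 [y] (1,5)
    t=1.0800 [x] (2,5)
    t=2.0438 [y] (2,6) — stop
  → r_1 = 2.0438
beam 2: φ=-45°, α=105°
  cosα=-0.2588 sinα=0.9659 | (1,4) | tMaxX 1.7773 tMaxY 0.7972 | tΔX 3.8637 tΔY 1.0353
    t=0.7972 [y] (1,5)
    t=1.7773 [x] (0,5) — stop
  → r_2 = 1.7773
beam 3: φ=0°, α=150°
  cosα=-0.8660 sinα=0.5000 | (1,4) | tMaxX 0.5312 tMaxY 1.5400 | tΔX 1.1547 tΔY 2.0000
    t=0.5312 [x] (0,4) — stop
  → r_3 = 0.5312
beam 4: φ=45°, α=195°
  cosα=-0.9659 sinα=-0.2588 | (1,4) | tMaxX 0.4762 tMaxY 0.8887 | tΔX 1.0353 tΔY 3.8637
    t=0.4762 [x] (0,4) — stop
  → r_4 = 0.4762
beam 5: φ=90°, α=240°
  cosα=-0.5000 sinα=-0.8660 | (1,4) | tMaxX 0.9200 tMaxY 0.2656 | tΔX 2.0000 tΔY 1.1547
    t=0.2656 [y] (1,3)
    t=0.9200 [x] (0,3) — stop
  → r_5 = 0.9200

ranges = [2.0438, 1.7773, 0.5312, 0.4762, 0.9200]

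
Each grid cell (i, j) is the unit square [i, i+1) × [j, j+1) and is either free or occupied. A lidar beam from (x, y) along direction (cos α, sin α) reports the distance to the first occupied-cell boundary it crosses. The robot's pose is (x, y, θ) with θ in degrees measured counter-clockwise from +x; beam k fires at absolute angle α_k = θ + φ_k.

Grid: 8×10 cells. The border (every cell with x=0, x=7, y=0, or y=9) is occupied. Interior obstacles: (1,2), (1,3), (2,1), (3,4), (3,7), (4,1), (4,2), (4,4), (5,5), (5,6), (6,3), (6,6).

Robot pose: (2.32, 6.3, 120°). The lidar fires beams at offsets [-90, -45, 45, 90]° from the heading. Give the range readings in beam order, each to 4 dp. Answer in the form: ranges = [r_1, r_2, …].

ranges = [1.4000, 2.7952, 1.3666, 1.5242]

beam 1: φ=-90°, α=30°
  dir = (cos 30°, sin 30°) = (0.8660, 0.5000); from cell (2,6)
  next x-line at t=0.7852, next y-line at t=1.4000; Δt_x=1.1547, Δt_y=2.0000
    x: enter (3,6) at t=0.7852
    y: enter (3,7) at t=1.4000 ← occupied
  → r_1 = 1.4000
beam 2: φ=-45°, α=75°
  dir = (cos 75°, sin 75°) = (0.2588, 0.9659); from cell (2,6)
  next x-line at t=2.6273, next y-line at t=0.7247; Δt_x=3.8637, Δt_y=1.0353
    y: enter (2,7) at t=0.7247
    y: enter (2,8) at t=1.7600
    x: enter (3,8) at t=2.6273
    y: enter (3,9) at t=2.7952 ← occupied
  → r_2 = 2.7952
beam 3: φ=45°, α=165°
  dir = (cos 165°, sin 165°) = (-0.9659, 0.2588); from cell (2,6)
  next x-line at t=0.3313, next y-line at t=2.7046; Δt_x=1.0353, Δt_y=3.8637
    x: enter (1,6) at t=0.3313
    x: enter (0,6) at t=1.3666 ← occupied
  → r_3 = 1.3666
beam 4: φ=90°, α=210°
  dir = (cos 210°, sin 210°) = (-0.8660, -0.5000); from cell (2,6)
  next x-line at t=0.3695, next y-line at t=0.6000; Δt_x=1.1547, Δt_y=2.0000
    x: enter (1,6) at t=0.3695
    y: enter (1,5) at t=0.6000
    x: enter (0,5) at t=1.5242 ← occupied
  → r_4 = 1.5242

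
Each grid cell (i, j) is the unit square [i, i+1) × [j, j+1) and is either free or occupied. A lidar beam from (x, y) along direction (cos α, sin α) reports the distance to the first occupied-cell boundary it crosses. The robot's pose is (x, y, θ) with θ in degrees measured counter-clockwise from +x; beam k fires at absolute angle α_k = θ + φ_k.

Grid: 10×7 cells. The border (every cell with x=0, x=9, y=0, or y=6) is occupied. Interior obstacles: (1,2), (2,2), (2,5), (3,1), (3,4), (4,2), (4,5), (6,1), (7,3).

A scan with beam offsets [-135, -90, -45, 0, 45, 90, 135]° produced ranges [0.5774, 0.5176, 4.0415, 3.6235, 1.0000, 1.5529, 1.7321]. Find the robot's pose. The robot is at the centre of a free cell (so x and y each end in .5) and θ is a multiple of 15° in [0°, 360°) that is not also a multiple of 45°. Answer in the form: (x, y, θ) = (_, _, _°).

Enumerate (i+0.5, j+0.5, θ) over the 31 free cells and 16 admissible headings. For each, cast all 7 beams and compare to the given ranges.
  (5.5, 5.5, 15°): beam 1 = 2.8868 ≠ 0.5774 ✗
  (5.5, 1.5, 165°): beam 2 = 4.6587 ≠ 0.5176 ✗
  (5.5, 2.5, 165°): beam 1 = 1.7321 ≠ 0.5774 ✗
  (8.5, 4.5, 330°): beam 1 = 5.7956 ≠ 0.5774 ✗
  …
  (7.5, 2.5, 195°): r_1=0.5774, r_2=0.5176, r_3=4.0415, r_4=3.6235, r_5=1.0000, r_6=1.5529, r_7=1.7321 — all match ✓
Only this pose fits every beam.

(x, y, θ) = (7.5, 2.5, 195°)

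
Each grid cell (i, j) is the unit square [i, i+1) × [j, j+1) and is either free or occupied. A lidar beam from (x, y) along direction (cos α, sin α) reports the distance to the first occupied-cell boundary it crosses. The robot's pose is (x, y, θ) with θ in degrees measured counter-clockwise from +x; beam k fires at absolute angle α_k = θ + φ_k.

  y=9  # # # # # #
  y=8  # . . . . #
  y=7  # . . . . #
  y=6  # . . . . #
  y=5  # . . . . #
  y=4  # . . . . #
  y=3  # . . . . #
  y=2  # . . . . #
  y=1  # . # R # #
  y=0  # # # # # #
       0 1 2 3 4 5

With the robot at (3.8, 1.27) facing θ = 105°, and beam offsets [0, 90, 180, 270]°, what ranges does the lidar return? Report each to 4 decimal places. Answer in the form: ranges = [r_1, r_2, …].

ranges = [8.0027, 0.8282, 0.2795, 0.2071]

beam 1: φ=0°, α=105°
  direction (-0.2588, 0.9659); cell (3,1); t to first gridline: x 3.0910, y 0.7558 (then +3.8637 / +1.0353)
    (3,2) via y @ 0.7558
    (3,3) via y @ 1.7910
    (3,4) via y @ 2.8263
    (2,4) via x @ 3.0910
    (2,5) via y @ 3.8616
    (2,6) via y @ 4.8969
    (2,7) via y @ 5.9321
    (1,7) via x @ 6.9547
    (1,8) via y @ 6.9674
    (1,9) via y @ 8.0027  # hit
  → r_1 = 8.0027
beam 2: φ=90°, α=195°
  direction (-0.9659, -0.2588); cell (3,1); t to first gridline: x 0.8282, y 1.0432 (then +1.0353 / +3.8637)
    (2,1) via x @ 0.8282  # hit
  → r_2 = 0.8282
beam 3: φ=180°, α=285°
  direction (0.2588, -0.9659); cell (3,1); t to first gridline: x 0.7727, y 0.2795 (then +3.8637 / +1.0353)
    (3,0) via y @ 0.2795  # hit
  → r_3 = 0.2795
beam 4: φ=270°, α=15°
  direction (0.9659, 0.2588); cell (3,1); t to first gridline: x 0.2071, y 2.8205 (then +1.0353 / +3.8637)
    (4,1) via x @ 0.2071  # hit
  → r_4 = 0.2071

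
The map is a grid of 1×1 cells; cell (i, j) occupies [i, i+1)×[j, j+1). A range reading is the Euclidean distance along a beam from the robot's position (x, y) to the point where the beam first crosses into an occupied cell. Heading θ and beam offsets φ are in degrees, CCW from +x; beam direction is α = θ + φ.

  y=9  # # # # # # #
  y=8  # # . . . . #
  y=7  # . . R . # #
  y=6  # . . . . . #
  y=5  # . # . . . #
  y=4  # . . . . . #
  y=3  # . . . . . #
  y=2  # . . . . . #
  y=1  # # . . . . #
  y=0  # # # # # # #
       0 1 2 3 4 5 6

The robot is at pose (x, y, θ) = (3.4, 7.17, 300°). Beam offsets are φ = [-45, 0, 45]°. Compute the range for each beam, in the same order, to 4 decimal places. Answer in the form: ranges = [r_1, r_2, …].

beam 1: φ=-45°, α=255°
  d=(-0.2588,-0.9659)  start (3,7)  tX=1.5455 tY=0.1760  stride 1/|dx|=3.8637 1/|dy|=1.0353
    cross y-line → (3,6), t=0.1760
    cross y-line → (3,5), t=1.2113
    cross x-line → (2,5), t=1.5455 (wall)
  → r_1 = 1.5455
beam 2: φ=0°, α=300°
  d=(0.5000,-0.8660)  start (3,7)  tX=1.2000 tY=0.1963  stride 1/|dx|=2.0000 1/|dy|=1.1547
    cross y-line → (3,6), t=0.1963
    cross x-line → (4,6), t=1.2000
    cross y-line → (4,5), t=1.3510
    cross y-line → (4,4), t=2.5057
    cross x-line → (5,4), t=3.2000
    cross y-line → (5,3), t=3.6604
    cross y-line → (5,2), t=4.8151
    cross x-line → (6,2), t=5.2000 (wall)
  → r_2 = 5.2000
beam 3: φ=45°, α=345°
  d=(0.9659,-0.2588)  start (3,7)  tX=0.6212 tY=0.6568  stride 1/|dx|=1.0353 1/|dy|=3.8637
    cross x-line → (4,7), t=0.6212
    cross y-line → (4,6), t=0.6568
    cross x-line → (5,6), t=1.6564
    cross x-line → (6,6), t=2.6917 (wall)
  → r_3 = 2.6917

ranges = [1.5455, 5.2000, 2.6917]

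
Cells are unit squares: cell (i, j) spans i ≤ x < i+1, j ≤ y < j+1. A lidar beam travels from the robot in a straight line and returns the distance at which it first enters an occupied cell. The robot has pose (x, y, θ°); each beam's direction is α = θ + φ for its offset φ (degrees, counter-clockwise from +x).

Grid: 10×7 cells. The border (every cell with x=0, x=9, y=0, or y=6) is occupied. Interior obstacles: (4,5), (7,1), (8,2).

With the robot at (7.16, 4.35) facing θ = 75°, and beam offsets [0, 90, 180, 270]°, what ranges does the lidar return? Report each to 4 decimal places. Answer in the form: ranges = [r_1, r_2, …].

beam 1: φ=0°, α=75°
  direction (0.2588, 0.9659); cell (7,4); t to first gridline: x 3.2455, y 0.6729 (then +3.8637 / +1.0353)
    (7,5) via y @ 0.6729
    (7,6) via y @ 1.7082  # hit
  → r_1 = 1.7082
beam 2: φ=90°, α=165°
  direction (-0.9659, 0.2588); cell (7,4); t to first gridline: x 0.1656, y 2.5114 (then +1.0353 / +3.8637)
    (6,4) via x @ 0.1656
    (5,4) via x @ 1.2009
    (4,4) via x @ 2.2362
    (4,5) via y @ 2.5114  # hit
  → r_2 = 2.5114
beam 3: φ=180°, α=255°
  direction (-0.2588, -0.9659); cell (7,4); t to first gridline: x 0.6182, y 0.3623 (then +3.8637 / +1.0353)
    (7,3) via y @ 0.3623
    (6,3) via x @ 0.6182
    (6,2) via y @ 1.3976
    (6,1) via y @ 2.4329
    (6,0) via y @ 3.4682  # hit
  → r_3 = 3.4682
beam 4: φ=270°, α=345°
  direction (0.9659, -0.2588); cell (7,4); t to first gridline: x 0.8696, y 1.3523 (then +1.0353 / +3.8637)
    (8,4) via x @ 0.8696
    (8,3) via y @ 1.3523
    (9,3) via x @ 1.9049  # hit
  → r_4 = 1.9049

ranges = [1.7082, 2.5114, 3.4682, 1.9049]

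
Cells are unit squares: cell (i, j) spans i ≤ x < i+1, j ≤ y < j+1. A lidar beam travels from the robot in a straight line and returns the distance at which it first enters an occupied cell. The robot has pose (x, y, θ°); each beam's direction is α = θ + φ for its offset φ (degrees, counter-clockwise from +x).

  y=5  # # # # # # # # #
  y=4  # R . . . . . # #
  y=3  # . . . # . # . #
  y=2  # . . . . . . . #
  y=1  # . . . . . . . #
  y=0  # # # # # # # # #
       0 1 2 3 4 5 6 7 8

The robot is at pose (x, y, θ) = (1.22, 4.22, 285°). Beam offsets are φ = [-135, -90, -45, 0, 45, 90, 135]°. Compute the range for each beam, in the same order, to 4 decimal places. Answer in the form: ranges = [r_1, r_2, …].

beam 1: φ=-135°, α=150°
  cosα=-0.8660 sinα=0.5000 | (1,4) | tMaxX 0.2540 tMaxY 1.5600 | tΔX 1.1547 tΔY 2.0000
    t=0.2540 [x] (0,4) — stop
  → r_1 = 0.2540
beam 2: φ=-90°, α=195°
  cosα=-0.9659 sinα=-0.2588 | (1,4) | tMaxX 0.2278 tMaxY 0.8500 | tΔX 1.0353 tΔY 3.8637
    t=0.2278 [x] (0,4) — stop
  → r_2 = 0.2278
beam 3: φ=-45°, α=240°
  cosα=-0.5000 sinα=-0.8660 | (1,4) | tMaxX 0.4400 tMaxY 0.2540 | tΔX 2.0000 tΔY 1.1547
    t=0.2540 [y] (1,3)
    t=0.4400 [x] (0,3) — stop
  → r_3 = 0.4400
beam 4: φ=0°, α=285°
  cosα=0.2588 sinα=-0.9659 | (1,4) | tMaxX 3.0137 tMaxY 0.2278 | tΔX 3.8637 tΔY 1.0353
    t=0.2278 [y] (1,3)
    t=1.2630 [y] (1,2)
    t=2.2983 [y] (1,1)
    t=3.0137 [x] (2,1)
    t=3.3336 [y] (2,0) — stop
  → r_4 = 3.3336
beam 5: φ=45°, α=330°
  cosα=0.8660 sinα=-0.5000 | (1,4) | tMaxX 0.9007 tMaxY 0.4400 | tΔX 1.1547 tΔY 2.0000
    t=0.4400 [y] (1,3)
    t=0.9007 [x] (2,3)
    t=2.0554 [x] (3,3)
    t=2.4400 [y] (3,2)
    t=3.2101 [x] (4,2)
    t=4.3648 [x] (5,2)
    t=4.4400 [y] (5,1)
    t=5.5195 [x] (6,1)
    t=6.4400 [y] (6,0) — stop
  → r_5 = 6.4400
beam 6: φ=90°, α=15°
  cosα=0.9659 sinα=0.2588 | (1,4) | tMaxX 0.8075 tMaxY 3.0137 | tΔX 1.0353 tΔY 3.8637
    t=0.8075 [x] (2,4)
    t=1.8428 [x] (3,4)
    t=2.8781 [x] (4,4)
    t=3.0137 [y] (4,5) — stop
  → r_6 = 3.0137
beam 7: φ=135°, α=60°
  cosα=0.5000 sinα=0.8660 | (1,4) | tMaxX 1.5600 tMaxY 0.9007 | tΔX 2.0000 tΔY 1.1547
    t=0.9007 [y] (1,5) — stop
  → r_7 = 0.9007

ranges = [0.2540, 0.2278, 0.4400, 3.3336, 6.4400, 3.0137, 0.9007]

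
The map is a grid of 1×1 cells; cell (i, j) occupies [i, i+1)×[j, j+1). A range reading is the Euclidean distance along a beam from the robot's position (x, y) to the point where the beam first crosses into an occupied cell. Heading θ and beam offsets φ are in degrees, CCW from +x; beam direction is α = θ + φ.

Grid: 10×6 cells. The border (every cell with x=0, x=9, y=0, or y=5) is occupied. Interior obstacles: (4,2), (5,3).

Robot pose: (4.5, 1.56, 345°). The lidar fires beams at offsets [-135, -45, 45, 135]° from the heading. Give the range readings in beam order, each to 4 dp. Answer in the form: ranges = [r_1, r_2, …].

ranges = [1.1200, 0.6466, 5.1962, 0.5081]

beam 1: φ=-135°, α=210°
  dir = (cos 210°, sin 210°) = (-0.8660, -0.5000); from cell (4,1)
  next x-line at t=0.5774, next y-line at t=1.1200; Δt_x=1.1547, Δt_y=2.0000
    x: enter (3,1) at t=0.5774
    y: enter (3,0) at t=1.1200 ← occupied
  → r_1 = 1.1200
beam 2: φ=-45°, α=300°
  dir = (cos 300°, sin 300°) = (0.5000, -0.8660); from cell (4,1)
  next x-line at t=1.0000, next y-line at t=0.6466; Δt_x=2.0000, Δt_y=1.1547
    y: enter (4,0) at t=0.6466 ← occupied
  → r_2 = 0.6466
beam 3: φ=45°, α=30°
  dir = (cos 30°, sin 30°) = (0.8660, 0.5000); from cell (4,1)
  next x-line at t=0.5774, next y-line at t=0.8800; Δt_x=1.1547, Δt_y=2.0000
    x: enter (5,1) at t=0.5774
    y: enter (5,2) at t=0.8800
    x: enter (6,2) at t=1.7321
    y: enter (6,3) at t=2.8800
    x: enter (7,3) at t=2.8868
    x: enter (8,3) at t=4.0415
    y: enter (8,4) at t=4.8800
    x: enter (9,4) at t=5.1962 ← occupied
  → r_3 = 5.1962
beam 4: φ=135°, α=120°
  dir = (cos 120°, sin 120°) = (-0.5000, 0.8660); from cell (4,1)
  next x-line at t=1.0000, next y-line at t=0.5081; Δt_x=2.0000, Δt_y=1.1547
    y: enter (4,2) at t=0.5081 ← occupied
  → r_4 = 0.5081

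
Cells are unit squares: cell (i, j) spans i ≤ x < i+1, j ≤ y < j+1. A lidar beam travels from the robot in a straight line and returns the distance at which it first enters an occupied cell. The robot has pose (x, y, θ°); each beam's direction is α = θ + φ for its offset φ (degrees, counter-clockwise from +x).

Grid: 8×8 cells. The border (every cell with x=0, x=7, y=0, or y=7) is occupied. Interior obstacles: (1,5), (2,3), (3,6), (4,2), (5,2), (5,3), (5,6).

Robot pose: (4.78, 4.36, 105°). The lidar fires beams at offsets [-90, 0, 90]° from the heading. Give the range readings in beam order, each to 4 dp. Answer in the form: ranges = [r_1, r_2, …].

beam 1: φ=-90°, α=15°
  dir = (cos 15°, sin 15°) = (0.9659, 0.2588); from cell (4,4)
  next x-line at t=0.2278, next y-line at t=2.4728; Δt_x=1.0353, Δt_y=3.8637
    x: enter (5,4) at t=0.2278
    x: enter (6,4) at t=1.2630
    x: enter (7,4) at t=2.2983 ← occupied
  → r_1 = 2.2983
beam 2: φ=0°, α=105°
  dir = (cos 105°, sin 105°) = (-0.2588, 0.9659); from cell (4,4)
  next x-line at t=3.0137, next y-line at t=0.6626; Δt_x=3.8637, Δt_y=1.0353
    y: enter (4,5) at t=0.6626
    y: enter (4,6) at t=1.6979
    y: enter (4,7) at t=2.7331 ← occupied
  → r_2 = 2.7331
beam 3: φ=90°, α=195°
  dir = (cos 195°, sin 195°) = (-0.9659, -0.2588); from cell (4,4)
  next x-line at t=0.8075, next y-line at t=1.3909; Δt_x=1.0353, Δt_y=3.8637
    x: enter (3,4) at t=0.8075
    y: enter (3,3) at t=1.3909
    x: enter (2,3) at t=1.8428 ← occupied
  → r_3 = 1.8428

ranges = [2.2983, 2.7331, 1.8428]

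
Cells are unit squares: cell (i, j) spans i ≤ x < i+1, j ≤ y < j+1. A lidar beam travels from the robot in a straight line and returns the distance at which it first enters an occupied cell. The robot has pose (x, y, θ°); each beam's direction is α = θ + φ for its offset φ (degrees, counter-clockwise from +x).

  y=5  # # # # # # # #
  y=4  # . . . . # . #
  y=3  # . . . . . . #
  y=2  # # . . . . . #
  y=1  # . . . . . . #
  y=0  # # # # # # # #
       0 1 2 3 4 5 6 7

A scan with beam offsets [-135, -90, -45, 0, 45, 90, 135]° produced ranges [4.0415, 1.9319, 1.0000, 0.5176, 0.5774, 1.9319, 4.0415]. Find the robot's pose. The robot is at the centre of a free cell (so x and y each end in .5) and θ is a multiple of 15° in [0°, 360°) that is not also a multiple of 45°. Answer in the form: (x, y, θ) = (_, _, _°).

(x, y, θ) = (3.5, 1.5, 255°)

Enumerate (i+0.5, j+0.5, θ) over the 22 free cells and 16 admissible headings. For each, cast all 7 beams and compare to the given ranges.
  (3.5, 4.5, 285°): beam 1 = 1.0000 ≠ 4.0415 ✗
  (6.5, 1.5, 105°): beam 1 = 0.5774 ≠ 4.0415 ✗
  (1.5, 3.5, 210°): beam 1 = 1.5529 ≠ 4.0415 ✗
  (1.5, 4.5, 105°): beam 1 = 6.3509 ≠ 4.0415 ✗
  …
  (3.5, 1.5, 255°): r_1=4.0415, r_2=1.9319, r_3=1.0000, r_4=0.5176, r_5=0.5774, r_6=1.9319, r_7=4.0415 — all match ✓
Only this pose fits every beam.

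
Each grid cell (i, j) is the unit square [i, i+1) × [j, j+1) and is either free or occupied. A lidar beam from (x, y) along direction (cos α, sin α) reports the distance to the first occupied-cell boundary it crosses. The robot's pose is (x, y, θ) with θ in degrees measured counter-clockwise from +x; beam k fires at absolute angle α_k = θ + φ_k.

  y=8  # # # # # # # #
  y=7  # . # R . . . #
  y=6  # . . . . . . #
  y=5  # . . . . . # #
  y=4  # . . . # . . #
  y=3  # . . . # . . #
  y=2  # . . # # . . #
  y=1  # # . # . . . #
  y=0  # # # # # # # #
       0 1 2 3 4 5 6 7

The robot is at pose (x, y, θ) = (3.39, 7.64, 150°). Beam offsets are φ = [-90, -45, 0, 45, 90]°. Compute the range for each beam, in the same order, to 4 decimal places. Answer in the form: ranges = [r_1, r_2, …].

ranges = [0.4157, 0.3727, 0.4503, 0.4038, 4.7800]

beam 1: φ=-90°, α=60°
  d=(0.5000,0.8660)  start (3,7)  tX=1.2200 tY=0.4157  stride 1/|dx|=2.0000 1/|dy|=1.1547
    cross y-line → (3,8), t=0.4157 (wall)
  → r_1 = 0.4157
beam 2: φ=-45°, α=105°
  d=(-0.2588,0.9659)  start (3,7)  tX=1.5068 tY=0.3727  stride 1/|dx|=3.8637 1/|dy|=1.0353
    cross y-line → (3,8), t=0.3727 (wall)
  → r_2 = 0.3727
beam 3: φ=0°, α=150°
  d=(-0.8660,0.5000)  start (3,7)  tX=0.4503 tY=0.7200  stride 1/|dx|=1.1547 1/|dy|=2.0000
    cross x-line → (2,7), t=0.4503 (wall)
  → r_3 = 0.4503
beam 4: φ=45°, α=195°
  d=(-0.9659,-0.2588)  start (3,7)  tX=0.4038 tY=2.4728  stride 1/|dx|=1.0353 1/|dy|=3.8637
    cross x-line → (2,7), t=0.4038 (wall)
  → r_4 = 0.4038
beam 5: φ=90°, α=240°
  d=(-0.5000,-0.8660)  start (3,7)  tX=0.7800 tY=0.7390  stride 1/|dx|=2.0000 1/|dy|=1.1547
    cross y-line → (3,6), t=0.7390
    cross x-line → (2,6), t=0.7800
    cross y-line → (2,5), t=1.8937
    cross x-line → (1,5), t=2.7800
    cross y-line → (1,4), t=3.0484
    cross y-line → (1,3), t=4.2031
    cross x-line → (0,3), t=4.7800 (wall)
  → r_5 = 4.7800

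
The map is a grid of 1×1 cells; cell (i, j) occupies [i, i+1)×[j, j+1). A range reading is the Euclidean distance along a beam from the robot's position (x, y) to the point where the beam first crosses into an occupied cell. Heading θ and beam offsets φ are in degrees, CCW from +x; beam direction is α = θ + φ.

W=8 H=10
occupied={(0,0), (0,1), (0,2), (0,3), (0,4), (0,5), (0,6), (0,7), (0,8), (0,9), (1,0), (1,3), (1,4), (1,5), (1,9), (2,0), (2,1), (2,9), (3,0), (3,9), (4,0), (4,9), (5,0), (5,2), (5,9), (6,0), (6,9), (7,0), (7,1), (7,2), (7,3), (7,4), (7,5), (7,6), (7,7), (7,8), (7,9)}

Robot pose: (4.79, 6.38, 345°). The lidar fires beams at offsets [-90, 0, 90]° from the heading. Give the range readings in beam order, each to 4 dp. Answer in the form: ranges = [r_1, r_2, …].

ranges = [5.5698, 2.2880, 2.7124]

beam 1: φ=-90°, α=255°
  direction (-0.2588, -0.9659); cell (4,6); t to first gridline: x 3.0523, y 0.3934 (then +3.8637 / +1.0353)
    (4,5) via y @ 0.3934
    (4,4) via y @ 1.4287
    (4,3) via y @ 2.4640
    (3,3) via x @ 3.0523
    (3,2) via y @ 3.4992
    (3,1) via y @ 4.5345
    (3,0) via y @ 5.5698  # hit
  → r_1 = 5.5698
beam 2: φ=0°, α=345°
  direction (0.9659, -0.2588); cell (4,6); t to first gridline: x 0.2174, y 1.4682 (then +1.0353 / +3.8637)
    (5,6) via x @ 0.2174
    (6,6) via x @ 1.2527
    (6,5) via y @ 1.4682
    (7,5) via x @ 2.2880  # hit
  → r_2 = 2.2880
beam 3: φ=90°, α=75°
  direction (0.2588, 0.9659); cell (4,6); t to first gridline: x 0.8114, y 0.6419 (then +3.8637 / +1.0353)
    (4,7) via y @ 0.6419
    (5,7) via x @ 0.8114
    (5,8) via y @ 1.6771
    (5,9) via y @ 2.7124  # hit
  → r_3 = 2.7124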